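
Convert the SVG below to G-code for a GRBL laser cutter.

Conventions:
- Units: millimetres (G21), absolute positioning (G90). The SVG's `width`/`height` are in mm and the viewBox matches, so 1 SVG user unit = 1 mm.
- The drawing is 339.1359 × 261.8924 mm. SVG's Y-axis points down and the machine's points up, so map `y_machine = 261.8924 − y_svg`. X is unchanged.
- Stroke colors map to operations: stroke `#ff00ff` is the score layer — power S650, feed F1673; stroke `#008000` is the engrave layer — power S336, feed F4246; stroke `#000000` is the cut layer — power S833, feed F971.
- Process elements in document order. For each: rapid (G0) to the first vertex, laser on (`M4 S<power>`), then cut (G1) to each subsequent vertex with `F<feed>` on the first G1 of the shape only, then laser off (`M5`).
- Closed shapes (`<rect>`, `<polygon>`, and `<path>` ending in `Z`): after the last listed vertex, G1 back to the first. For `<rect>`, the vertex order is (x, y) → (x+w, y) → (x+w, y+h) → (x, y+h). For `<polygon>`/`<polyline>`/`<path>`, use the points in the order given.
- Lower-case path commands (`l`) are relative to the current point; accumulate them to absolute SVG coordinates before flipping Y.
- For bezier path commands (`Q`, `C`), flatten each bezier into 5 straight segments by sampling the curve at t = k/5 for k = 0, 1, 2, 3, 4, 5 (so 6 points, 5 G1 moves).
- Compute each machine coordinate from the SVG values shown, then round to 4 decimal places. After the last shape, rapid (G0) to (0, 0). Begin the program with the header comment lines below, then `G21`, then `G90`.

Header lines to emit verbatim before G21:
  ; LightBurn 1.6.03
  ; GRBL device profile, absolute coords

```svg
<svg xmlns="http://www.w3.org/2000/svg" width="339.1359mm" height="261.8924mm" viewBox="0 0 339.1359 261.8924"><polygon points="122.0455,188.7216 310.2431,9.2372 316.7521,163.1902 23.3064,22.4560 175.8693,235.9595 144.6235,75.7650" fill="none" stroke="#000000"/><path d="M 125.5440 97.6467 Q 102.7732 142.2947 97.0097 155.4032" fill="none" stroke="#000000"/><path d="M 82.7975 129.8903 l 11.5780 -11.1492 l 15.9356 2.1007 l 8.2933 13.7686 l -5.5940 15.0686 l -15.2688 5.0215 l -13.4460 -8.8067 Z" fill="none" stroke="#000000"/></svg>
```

; LightBurn 1.6.03
; GRBL device profile, absolute coords
G21
G90
G0 X122.0455 Y73.1708
M4 S833
G1 X310.2431 Y252.6552 F971
G1 X316.7521 Y98.7022
G1 X23.3064 Y239.4364
G1 X175.8693 Y25.9329
G1 X144.6235 Y186.1274
G1 X122.0455 Y73.1708
M5
G0 X125.5440 Y164.2457
M4 S833
G1 X117.1160 Y147.6481 F971
G1 X110.0485 Y133.5736
G1 X104.3417 Y122.0223
G1 X99.9954 Y112.9942
G1 X97.0097 Y106.4892
M5
G0 X82.7975 Y132.0021
M4 S833
G1 X94.3755 Y143.1513 F971
G1 X110.3111 Y141.0506
G1 X118.6044 Y127.2820
G1 X113.0104 Y112.2134
G1 X97.7416 Y107.1919
G1 X84.2956 Y115.9986
G1 X82.7975 Y132.0021
M5
G0 X0.0000 Y0.0000

1 u = 1 mm; y_m = 261.8924 − y.

[1] `<polygon>` closed polygon, #000000→cut S833 F971: (122.0455,73.1708) → (310.2431,252.6552) → (316.7521,98.7022) → (23.3064,239.4364) → (175.8693,25.9329) → (144.6235,186.1274) → (122.0455,73.1708) (closed)

[2] `<path>` quadratic bezier, #000000→cut S833 F971: (125.5440,164.2457) → (117.1160,147.6481) → (110.0485,133.5736) → (104.3417,122.0223) → (99.9954,112.9942) → (97.0097,106.4892)

[3] `<path>` regular polygon, #000000→cut S833 F971: (82.7975,132.0021) → (94.3755,143.1513) → (110.3111,141.0506) → (118.6044,127.2820) → (113.0104,112.2134) → (97.7416,107.1919) → (84.2956,115.9986) → (82.7975,132.0021) (closed)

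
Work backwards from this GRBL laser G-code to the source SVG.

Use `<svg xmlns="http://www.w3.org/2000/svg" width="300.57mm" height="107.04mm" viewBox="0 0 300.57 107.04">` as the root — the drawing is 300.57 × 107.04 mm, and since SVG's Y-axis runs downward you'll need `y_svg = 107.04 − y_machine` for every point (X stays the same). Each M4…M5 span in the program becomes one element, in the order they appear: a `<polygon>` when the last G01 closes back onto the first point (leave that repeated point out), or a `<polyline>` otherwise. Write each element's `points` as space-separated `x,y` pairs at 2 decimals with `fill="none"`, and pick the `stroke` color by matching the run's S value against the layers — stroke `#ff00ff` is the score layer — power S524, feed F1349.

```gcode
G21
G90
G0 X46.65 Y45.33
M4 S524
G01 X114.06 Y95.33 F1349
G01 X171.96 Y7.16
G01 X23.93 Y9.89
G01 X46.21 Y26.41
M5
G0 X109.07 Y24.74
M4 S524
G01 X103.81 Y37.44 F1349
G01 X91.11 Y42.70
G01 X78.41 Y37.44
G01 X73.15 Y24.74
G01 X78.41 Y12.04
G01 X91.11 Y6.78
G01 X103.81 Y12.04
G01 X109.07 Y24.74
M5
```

Each laser-on run becomes one SVG element. Flip Y back into SVG space with y_svg = 107.04 − y_machine. Every run uses S524, so all elements get stroke `#ff00ff` (score).

Run 1: The run is open, so emit a `<polyline>` with points (Y-flipped): 46.65,61.71 114.06,11.71 171.96,99.88 23.93,97.15 46.21,80.63.

Run 2: The run returns to its start, so emit a `<polygon>` with points (Y-flipped): 109.07,82.30 103.81,69.60 91.11,64.34 78.41,69.60 73.15,82.30 78.41,95.00 91.11,100.26 103.81,95.00.

<svg xmlns="http://www.w3.org/2000/svg" width="300.57mm" height="107.04mm" viewBox="0 0 300.57 107.04">
  <polyline points="46.65,61.71 114.06,11.71 171.96,99.88 23.93,97.15 46.21,80.63" fill="none" stroke="#ff00ff"/>
  <polygon points="109.07,82.30 103.81,69.60 91.11,64.34 78.41,69.60 73.15,82.30 78.41,95.00 91.11,100.26 103.81,95.00" fill="none" stroke="#ff00ff"/>
</svg>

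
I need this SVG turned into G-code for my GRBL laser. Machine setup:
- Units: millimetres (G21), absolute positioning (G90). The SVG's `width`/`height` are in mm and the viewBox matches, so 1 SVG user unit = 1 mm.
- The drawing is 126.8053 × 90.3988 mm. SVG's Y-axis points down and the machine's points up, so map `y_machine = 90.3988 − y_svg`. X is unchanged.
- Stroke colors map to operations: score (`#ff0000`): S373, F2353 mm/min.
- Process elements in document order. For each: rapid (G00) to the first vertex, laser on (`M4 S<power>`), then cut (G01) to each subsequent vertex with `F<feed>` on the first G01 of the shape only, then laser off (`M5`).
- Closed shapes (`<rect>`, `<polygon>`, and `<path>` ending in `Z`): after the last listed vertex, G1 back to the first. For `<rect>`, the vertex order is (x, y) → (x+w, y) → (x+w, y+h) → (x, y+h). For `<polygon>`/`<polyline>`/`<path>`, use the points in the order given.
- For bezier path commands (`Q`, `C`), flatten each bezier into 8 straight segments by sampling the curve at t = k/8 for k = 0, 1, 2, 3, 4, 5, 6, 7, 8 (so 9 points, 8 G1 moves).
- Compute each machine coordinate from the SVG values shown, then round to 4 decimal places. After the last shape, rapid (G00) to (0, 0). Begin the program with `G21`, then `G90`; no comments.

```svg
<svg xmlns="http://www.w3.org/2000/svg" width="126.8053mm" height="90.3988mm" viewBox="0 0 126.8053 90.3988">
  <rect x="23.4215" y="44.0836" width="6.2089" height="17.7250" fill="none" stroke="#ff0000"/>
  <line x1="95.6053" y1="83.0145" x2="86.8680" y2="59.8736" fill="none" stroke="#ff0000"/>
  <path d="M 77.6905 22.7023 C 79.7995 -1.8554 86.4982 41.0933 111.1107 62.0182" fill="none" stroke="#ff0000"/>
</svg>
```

G21
G90
G00 X23.4215 Y46.3152
M4 S373
G01 X29.6304 Y46.3152 F2353
G01 X29.6304 Y28.5902
G01 X23.4215 Y28.5902
G01 X23.4215 Y46.3152
M5
G00 X95.6053 Y7.3843
M4 S373
G01 X86.8680 Y30.5252 F2353
M5
G00 X77.6905 Y67.6965
M4 S373
G01 X78.7225 Y73.9161 F2353
G01 X80.3410 Y74.8562
G01 X82.7020 Y71.5660
G01 X85.9618 Y65.0945
G01 X90.2764 Y56.4911
G01 X95.8020 Y46.8048
G01 X102.6947 Y37.0849
G01 X111.1107 Y28.3806
M5
G00 X0.0000 Y0.0000

1 u = 1 mm; y_m = 90.3988 − y.

[1] `<rect>` rectangle, #ff0000→score S373 F2353: (23.4215,46.3152) → (29.6304,46.3152) → (29.6304,28.5902) → (23.4215,28.5902) → (23.4215,46.3152) (closed)

[2] `<line>` line segment, #ff0000→score S373 F2353: (95.6053,7.3843) → (86.8680,30.5252)

[3] `<path>` cubic bezier, #ff0000→score S373 F2353: (77.6905,67.6965) → (78.7225,73.9161) → (80.3410,74.8562) → (82.7020,71.5660) → (85.9618,65.0945) → (90.2764,56.4911) → (95.8020,46.8048) → (102.6947,37.0849) → (111.1107,28.3806)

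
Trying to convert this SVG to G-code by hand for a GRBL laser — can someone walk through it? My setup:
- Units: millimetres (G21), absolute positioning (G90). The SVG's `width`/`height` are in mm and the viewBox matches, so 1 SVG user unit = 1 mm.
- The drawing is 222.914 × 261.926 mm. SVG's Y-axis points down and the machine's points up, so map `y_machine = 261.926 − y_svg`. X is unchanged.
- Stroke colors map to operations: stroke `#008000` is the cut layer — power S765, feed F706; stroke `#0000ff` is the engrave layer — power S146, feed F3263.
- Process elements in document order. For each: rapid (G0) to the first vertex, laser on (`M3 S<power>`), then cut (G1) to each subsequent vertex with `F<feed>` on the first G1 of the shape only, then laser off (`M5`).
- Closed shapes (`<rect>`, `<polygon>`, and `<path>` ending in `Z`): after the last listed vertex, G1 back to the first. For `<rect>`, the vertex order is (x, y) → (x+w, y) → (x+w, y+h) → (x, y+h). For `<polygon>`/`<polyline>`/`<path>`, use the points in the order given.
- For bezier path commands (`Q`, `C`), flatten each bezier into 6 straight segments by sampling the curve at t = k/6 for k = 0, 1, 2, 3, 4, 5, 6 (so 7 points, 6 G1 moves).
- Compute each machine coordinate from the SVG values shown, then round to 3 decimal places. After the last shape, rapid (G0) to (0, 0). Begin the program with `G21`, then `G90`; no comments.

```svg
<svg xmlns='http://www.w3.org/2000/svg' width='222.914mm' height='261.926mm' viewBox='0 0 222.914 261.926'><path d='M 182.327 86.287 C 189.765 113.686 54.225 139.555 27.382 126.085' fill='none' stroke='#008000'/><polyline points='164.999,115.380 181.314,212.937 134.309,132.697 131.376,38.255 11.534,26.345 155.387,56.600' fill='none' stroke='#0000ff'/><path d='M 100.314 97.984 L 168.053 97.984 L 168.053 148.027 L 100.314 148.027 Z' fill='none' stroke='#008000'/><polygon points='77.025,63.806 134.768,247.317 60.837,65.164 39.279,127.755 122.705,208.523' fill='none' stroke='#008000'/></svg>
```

G21
G90
G0 X182.327 Y175.639
M3 S765
G1 X175.296 Y162.242 F706
G1 X151.427 Y150.150
G1 X117.710 Y140.414
G1 X81.136 Y134.084
G1 X48.696 Y132.209
G1 X27.382 Y135.841
M5
G0 X164.999 Y146.546
M3 S146
G1 X181.314 Y48.989 F3263
G1 X134.309 Y129.229
G1 X131.376 Y223.671
G1 X11.534 Y235.581
G1 X155.387 Y205.326
M5
G0 X100.314 Y163.942
M3 S765
G1 X168.053 Y163.942 F706
G1 X168.053 Y113.899
G1 X100.314 Y113.899
G1 X100.314 Y163.942
M5
G0 X77.025 Y198.120
M3 S765
G1 X134.768 Y14.609 F706
G1 X60.837 Y196.762
G1 X39.279 Y134.171
G1 X122.705 Y53.403
G1 X77.025 Y198.120
M5
G0 X0.000 Y0.000

viewBox `0 0 222.914 261.926` with mm width/height → 1 unit = 1 mm. Flip: y_m = 261.926 − y_svg.

**Shape 1** — `<path>` cubic bezier, stroke `#008000` → cut (S765, F706). Control points (SVG): P0=(182.327,86.287), P1=(189.765,113.686), P2=(54.225,139.555), P3=(27.382,126.085); sampled at t=k/6. Machine vertices: (182.327,175.639) → (175.296,162.242) → (151.427,150.150) → (117.710,140.414) → (81.136,134.084) → (48.696,132.209) → (27.382,135.841). Open path.

**Shape 2** — `<polyline>` open polyline, stroke `#0000ff` → engrave (S146, F3263). Machine vertices: (164.999,146.546) → (181.314,48.989) → (134.309,129.229) → (131.376,223.671) → (11.534,235.581) → (155.387,205.326). Open path.

**Shape 3** — `<path>` rectangle, stroke `#008000` → cut (S765, F706). Machine vertices: (100.314,163.942) → (168.053,163.942) → (168.053,113.899) → (100.314,113.899) → (100.314,163.942). Closed: final G1 returns to the first vertex.

**Shape 4** — `<polygon>` closed polygon, stroke `#008000` → cut (S765, F706). Machine vertices: (77.025,198.120) → (134.768,14.609) → (60.837,196.762) → (39.279,134.171) → (122.705,53.403) → (77.025,198.120). Closed: final G1 returns to the first vertex.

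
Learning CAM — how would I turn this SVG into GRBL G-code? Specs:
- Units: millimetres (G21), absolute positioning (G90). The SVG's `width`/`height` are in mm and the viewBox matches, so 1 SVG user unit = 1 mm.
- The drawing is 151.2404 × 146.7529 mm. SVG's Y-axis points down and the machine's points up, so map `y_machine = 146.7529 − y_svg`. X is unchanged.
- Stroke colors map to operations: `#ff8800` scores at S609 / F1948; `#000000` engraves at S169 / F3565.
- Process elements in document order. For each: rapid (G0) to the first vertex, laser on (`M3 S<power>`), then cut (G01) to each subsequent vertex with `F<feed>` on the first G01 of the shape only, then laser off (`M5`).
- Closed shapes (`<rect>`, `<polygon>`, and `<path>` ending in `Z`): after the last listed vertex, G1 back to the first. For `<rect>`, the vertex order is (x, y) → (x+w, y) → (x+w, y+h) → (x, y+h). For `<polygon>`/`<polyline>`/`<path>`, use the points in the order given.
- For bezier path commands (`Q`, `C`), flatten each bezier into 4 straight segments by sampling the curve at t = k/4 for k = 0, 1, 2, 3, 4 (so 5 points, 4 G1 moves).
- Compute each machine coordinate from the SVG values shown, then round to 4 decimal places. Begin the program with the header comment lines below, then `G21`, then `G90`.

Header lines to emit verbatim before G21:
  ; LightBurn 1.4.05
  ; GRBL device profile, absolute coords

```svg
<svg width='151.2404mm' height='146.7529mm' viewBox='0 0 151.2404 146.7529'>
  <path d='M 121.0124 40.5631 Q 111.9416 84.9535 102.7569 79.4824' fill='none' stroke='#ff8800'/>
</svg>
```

; LightBurn 1.4.05
; GRBL device profile, absolute coords
G21
G90
G0 X121.0124 Y106.1898
M3 S609
G01 X116.4699 Y87.1109 F1948
G01 X111.9131 Y74.2648
G01 X107.3421 Y67.6513
G01 X102.7569 Y67.2705
M5

1 u = 1 mm; y_m = 146.7529 − y.

[1] `<path>` quadratic bezier, #ff8800→score S609 F1948: (121.0124,106.1898) → (116.4699,87.1109) → (111.9131,74.2648) → (107.3421,67.6513) → (102.7569,67.2705)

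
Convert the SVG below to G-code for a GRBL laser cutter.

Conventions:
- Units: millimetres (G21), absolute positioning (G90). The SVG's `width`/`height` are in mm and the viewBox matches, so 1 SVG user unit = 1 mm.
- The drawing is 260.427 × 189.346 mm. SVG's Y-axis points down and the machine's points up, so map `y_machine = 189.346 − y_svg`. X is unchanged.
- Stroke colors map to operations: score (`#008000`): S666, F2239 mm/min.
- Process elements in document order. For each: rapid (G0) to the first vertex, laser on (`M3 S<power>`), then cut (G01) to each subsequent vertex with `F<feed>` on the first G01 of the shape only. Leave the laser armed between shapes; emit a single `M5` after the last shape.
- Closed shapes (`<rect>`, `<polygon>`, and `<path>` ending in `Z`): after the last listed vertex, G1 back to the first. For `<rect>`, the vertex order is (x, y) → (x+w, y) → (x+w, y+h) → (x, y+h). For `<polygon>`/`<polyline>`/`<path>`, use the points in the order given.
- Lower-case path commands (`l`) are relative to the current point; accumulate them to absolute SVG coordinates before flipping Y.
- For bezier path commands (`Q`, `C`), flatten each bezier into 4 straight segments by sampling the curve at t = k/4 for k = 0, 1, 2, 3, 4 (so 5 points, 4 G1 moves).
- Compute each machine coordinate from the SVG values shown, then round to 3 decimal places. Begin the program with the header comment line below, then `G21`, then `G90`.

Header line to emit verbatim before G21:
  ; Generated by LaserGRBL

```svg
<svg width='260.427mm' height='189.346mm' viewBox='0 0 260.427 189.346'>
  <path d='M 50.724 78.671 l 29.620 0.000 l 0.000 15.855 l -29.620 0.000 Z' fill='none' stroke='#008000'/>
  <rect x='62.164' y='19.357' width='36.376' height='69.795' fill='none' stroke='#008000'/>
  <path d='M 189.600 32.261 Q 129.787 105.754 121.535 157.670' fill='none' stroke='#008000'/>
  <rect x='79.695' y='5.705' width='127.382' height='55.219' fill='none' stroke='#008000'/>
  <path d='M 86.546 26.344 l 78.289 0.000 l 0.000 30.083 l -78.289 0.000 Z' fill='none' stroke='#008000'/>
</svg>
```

Since the viewBox matches the mm dimensions, user units are millimetres directly. The only transform is the Y-flip y_m = 189.346 − y_svg.

Shape 1 is a rectangle drawn with `<path>`. Its stroke #008000 means score at S666, F2239. After flipping Y the toolpath is (50.724,110.675) → (80.344,110.675) → (80.344,94.820) → (50.724,94.820) → (50.724,110.675), returning to the start.

Shape 2 is a rectangle drawn with `<rect>`. Its stroke #008000 means score at S666, F2239. After flipping Y the toolpath is (62.164,169.989) → (98.540,169.989) → (98.540,100.194) → (62.164,100.194) → (62.164,169.989), returning to the start.

Shape 3 is a quadratic bezier drawn with `<path>`. Its stroke #008000 means score at S666, F2239. After flipping Y the toolpath is (189.600,157.085) → (162.916,121.687) → (142.677,88.986) → (128.884,58.983) → (121.535,31.676).

Shape 4 is a rectangle drawn with `<rect>`. Its stroke #008000 means score at S666, F2239. After flipping Y the toolpath is (79.695,183.641) → (207.077,183.641) → (207.077,128.422) → (79.695,128.422) → (79.695,183.641), returning to the start.

Shape 5 is a rectangle drawn with `<path>`. Its stroke #008000 means score at S666, F2239. After flipping Y the toolpath is (86.546,163.002) → (164.835,163.002) → (164.835,132.919) → (86.546,132.919) → (86.546,163.002), returning to the start.

; Generated by LaserGRBL
G21
G90
G0 X50.724 Y110.675
M3 S666
G01 X80.344 Y110.675 F2239
G01 X80.344 Y94.820
G01 X50.724 Y94.820
G01 X50.724 Y110.675
G0 X62.164 Y169.989
M3 S666
G01 X98.540 Y169.989 F2239
G01 X98.540 Y100.194
G01 X62.164 Y100.194
G01 X62.164 Y169.989
G0 X189.600 Y157.085
M3 S666
G01 X162.916 Y121.687 F2239
G01 X142.677 Y88.986
G01 X128.884 Y58.983
G01 X121.535 Y31.676
G0 X79.695 Y183.641
M3 S666
G01 X207.077 Y183.641 F2239
G01 X207.077 Y128.422
G01 X79.695 Y128.422
G01 X79.695 Y183.641
G0 X86.546 Y163.002
M3 S666
G01 X164.835 Y163.002 F2239
G01 X164.835 Y132.919
G01 X86.546 Y132.919
G01 X86.546 Y163.002
M5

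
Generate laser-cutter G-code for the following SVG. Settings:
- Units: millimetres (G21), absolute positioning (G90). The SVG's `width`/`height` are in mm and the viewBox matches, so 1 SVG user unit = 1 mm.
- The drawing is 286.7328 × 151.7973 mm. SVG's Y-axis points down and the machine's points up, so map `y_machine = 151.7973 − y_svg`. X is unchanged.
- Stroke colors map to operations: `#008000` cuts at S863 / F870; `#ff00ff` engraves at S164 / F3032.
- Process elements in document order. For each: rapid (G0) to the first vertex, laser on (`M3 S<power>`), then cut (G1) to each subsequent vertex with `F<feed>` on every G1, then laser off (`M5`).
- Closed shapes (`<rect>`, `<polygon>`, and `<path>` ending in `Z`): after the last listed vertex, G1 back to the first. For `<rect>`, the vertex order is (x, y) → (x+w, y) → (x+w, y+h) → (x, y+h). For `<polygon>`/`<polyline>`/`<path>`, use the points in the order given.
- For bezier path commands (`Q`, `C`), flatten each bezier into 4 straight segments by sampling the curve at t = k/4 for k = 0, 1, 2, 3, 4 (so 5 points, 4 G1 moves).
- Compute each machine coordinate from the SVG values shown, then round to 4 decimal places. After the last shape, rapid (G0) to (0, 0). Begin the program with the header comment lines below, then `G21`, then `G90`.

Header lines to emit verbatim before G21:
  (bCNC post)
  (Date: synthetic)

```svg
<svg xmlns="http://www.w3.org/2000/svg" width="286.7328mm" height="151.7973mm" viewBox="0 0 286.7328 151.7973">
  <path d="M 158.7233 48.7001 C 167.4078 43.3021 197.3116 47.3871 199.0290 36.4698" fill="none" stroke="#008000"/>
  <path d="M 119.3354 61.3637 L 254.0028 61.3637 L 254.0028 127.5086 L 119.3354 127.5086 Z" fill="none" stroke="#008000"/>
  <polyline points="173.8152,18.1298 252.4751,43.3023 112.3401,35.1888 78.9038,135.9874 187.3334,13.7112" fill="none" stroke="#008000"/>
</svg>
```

viewBox `0 0 286.7328 151.7973` with mm width/height → 1 unit = 1 mm. Flip: y_m = 151.7973 − y_svg.

**Shape 1** — `<path>` cubic bezier, stroke `#008000` → cut (S863, F870). Control points (SVG): P0=(158.7233,48.7001), P1=(167.4078,43.3021), P2=(197.3116,47.3871), P3=(199.0290,36.4698); sampled at t=k/4. Machine vertices: (158.7233,103.0972) → (168.4433,105.7502) → (181.4888,107.1426) → (193.2280,109.5699) → (199.0290,115.3275). Open path.

**Shape 2** — `<path>` rectangle, stroke `#008000` → cut (S863, F870). Machine vertices: (119.3354,90.4336) → (254.0028,90.4336) → (254.0028,24.2887) → (119.3354,24.2887) → (119.3354,90.4336). Closed: final G1 returns to the first vertex.

**Shape 3** — `<polyline>` open polyline, stroke `#008000` → cut (S863, F870). Machine vertices: (173.8152,133.6675) → (252.4751,108.4950) → (112.3401,116.6085) → (78.9038,15.8099) → (187.3334,138.0861). Open path.

(bCNC post)
(Date: synthetic)
G21
G90
G0 X158.7233 Y103.0972
M3 S863
G1 X168.4433 Y105.7502 F870
G1 X181.4888 Y107.1426 F870
G1 X193.2280 Y109.5699 F870
G1 X199.0290 Y115.3275 F870
M5
G0 X119.3354 Y90.4336
M3 S863
G1 X254.0028 Y90.4336 F870
G1 X254.0028 Y24.2887 F870
G1 X119.3354 Y24.2887 F870
G1 X119.3354 Y90.4336 F870
M5
G0 X173.8152 Y133.6675
M3 S863
G1 X252.4751 Y108.4950 F870
G1 X112.3401 Y116.6085 F870
G1 X78.9038 Y15.8099 F870
G1 X187.3334 Y138.0861 F870
M5
G0 X0.0000 Y0.0000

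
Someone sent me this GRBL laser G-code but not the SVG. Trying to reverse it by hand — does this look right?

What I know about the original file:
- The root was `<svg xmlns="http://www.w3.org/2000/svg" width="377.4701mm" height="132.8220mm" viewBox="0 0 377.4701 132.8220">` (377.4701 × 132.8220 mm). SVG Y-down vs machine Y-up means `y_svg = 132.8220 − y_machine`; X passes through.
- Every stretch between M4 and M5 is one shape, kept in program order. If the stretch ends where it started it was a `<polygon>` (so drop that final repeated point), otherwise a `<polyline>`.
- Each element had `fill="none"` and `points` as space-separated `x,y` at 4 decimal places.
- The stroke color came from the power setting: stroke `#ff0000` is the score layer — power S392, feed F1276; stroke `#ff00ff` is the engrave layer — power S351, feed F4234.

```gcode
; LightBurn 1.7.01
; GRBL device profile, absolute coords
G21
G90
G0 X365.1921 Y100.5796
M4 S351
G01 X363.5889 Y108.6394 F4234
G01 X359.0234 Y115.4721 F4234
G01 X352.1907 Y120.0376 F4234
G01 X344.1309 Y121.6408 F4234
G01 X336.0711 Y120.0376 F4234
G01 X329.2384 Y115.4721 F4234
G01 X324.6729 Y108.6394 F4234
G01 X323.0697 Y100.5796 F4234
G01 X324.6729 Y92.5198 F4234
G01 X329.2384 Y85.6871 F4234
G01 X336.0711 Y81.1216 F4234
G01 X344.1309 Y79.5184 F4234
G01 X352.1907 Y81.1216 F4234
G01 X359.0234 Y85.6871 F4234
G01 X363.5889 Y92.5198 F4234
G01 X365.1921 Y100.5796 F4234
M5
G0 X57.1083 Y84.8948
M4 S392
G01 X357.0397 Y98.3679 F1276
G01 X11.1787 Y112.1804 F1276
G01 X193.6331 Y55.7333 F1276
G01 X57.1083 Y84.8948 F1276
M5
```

Machine Y-up, SVG Y-down with viewBox height 132.8220, so y_svg = 132.8220 − y_machine; X carries over.

Run 1: the run's S351 means `#ff00ff` (engrave). The run returns to its start, so emit a `<polygon>` with points (Y-flipped): 365.1921,32.2424 363.5889,24.1826 359.0234,17.3499 352.1907,12.7844 344.1309,11.1812 336.0711,12.7844 329.2384,17.3499 324.6729,24.1826 323.0697,32.2424 324.6729,40.3022 329.2384,47.1349 336.0711,51.7004 344.1309,53.3036 352.1907,51.7004 359.0234,47.1349 363.5889,40.3022.

Run 2: the run's S392 means `#ff0000` (score). The run returns to its start, so emit a `<polygon>` with points (Y-flipped): 57.1083,47.9272 357.0397,34.4541 11.1787,20.6416 193.6331,77.0887.

<svg xmlns="http://www.w3.org/2000/svg" width="377.4701mm" height="132.8220mm" viewBox="0 0 377.4701 132.8220">
  <polygon points="365.1921,32.2424 363.5889,24.1826 359.0234,17.3499 352.1907,12.7844 344.1309,11.1812 336.0711,12.7844 329.2384,17.3499 324.6729,24.1826 323.0697,32.2424 324.6729,40.3022 329.2384,47.1349 336.0711,51.7004 344.1309,53.3036 352.1907,51.7004 359.0234,47.1349 363.5889,40.3022" fill="none" stroke="#ff00ff"/>
  <polygon points="57.1083,47.9272 357.0397,34.4541 11.1787,20.6416 193.6331,77.0887" fill="none" stroke="#ff0000"/>
</svg>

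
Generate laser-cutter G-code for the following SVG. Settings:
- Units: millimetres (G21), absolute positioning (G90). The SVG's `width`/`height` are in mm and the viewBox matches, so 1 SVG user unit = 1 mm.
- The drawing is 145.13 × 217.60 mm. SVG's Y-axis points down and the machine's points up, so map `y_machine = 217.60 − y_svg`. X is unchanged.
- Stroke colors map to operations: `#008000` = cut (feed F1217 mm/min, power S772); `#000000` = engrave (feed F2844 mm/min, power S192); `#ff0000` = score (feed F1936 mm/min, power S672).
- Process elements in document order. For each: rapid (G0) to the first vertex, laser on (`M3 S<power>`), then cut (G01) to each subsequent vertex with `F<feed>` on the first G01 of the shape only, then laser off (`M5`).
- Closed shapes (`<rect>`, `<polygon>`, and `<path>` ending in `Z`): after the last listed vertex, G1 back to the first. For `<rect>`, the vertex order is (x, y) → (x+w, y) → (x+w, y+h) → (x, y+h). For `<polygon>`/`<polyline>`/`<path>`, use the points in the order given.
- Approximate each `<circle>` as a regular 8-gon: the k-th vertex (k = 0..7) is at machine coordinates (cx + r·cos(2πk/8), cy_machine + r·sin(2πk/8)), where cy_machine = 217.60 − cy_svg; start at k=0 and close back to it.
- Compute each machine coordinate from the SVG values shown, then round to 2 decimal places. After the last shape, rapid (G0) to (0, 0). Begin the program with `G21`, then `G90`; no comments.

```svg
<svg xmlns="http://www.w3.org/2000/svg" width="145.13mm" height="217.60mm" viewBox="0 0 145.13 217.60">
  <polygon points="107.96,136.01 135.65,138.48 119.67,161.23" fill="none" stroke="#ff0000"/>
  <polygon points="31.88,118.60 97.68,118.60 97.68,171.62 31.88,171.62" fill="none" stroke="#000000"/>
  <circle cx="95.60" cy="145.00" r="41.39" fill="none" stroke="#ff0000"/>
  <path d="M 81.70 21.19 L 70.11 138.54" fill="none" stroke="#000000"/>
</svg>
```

G21
G90
G0 X107.96 Y81.59
M3 S672
G01 X135.65 Y79.12 F1936
G01 X119.67 Y56.37
G01 X107.96 Y81.59
M5
G0 X31.88 Y99.00
M3 S192
G01 X97.68 Y99.00 F2844
G01 X97.68 Y45.98
G01 X31.88 Y45.98
G01 X31.88 Y99.00
M5
G0 X136.99 Y72.60
M3 S672
G01 X124.87 Y101.87 F1936
G01 X95.60 Y113.99
G01 X66.33 Y101.87
G01 X54.21 Y72.60
G01 X66.33 Y43.33
G01 X95.60 Y31.21
G01 X124.87 Y43.33
G01 X136.99 Y72.60
M5
G0 X81.70 Y196.41
M3 S192
G01 X70.11 Y79.06 F2844
M5
G0 X0.00 Y0.00

Since the viewBox matches the mm dimensions, user units are millimetres directly. The only transform is the Y-flip y_m = 217.60 − y_svg.

Shape 1 is a regular polygon drawn with `<polygon>`. Its stroke #ff0000 means score at S672, F1936. After flipping Y the toolpath is (107.96,81.59) → (135.65,79.12) → (119.67,56.37) → (107.96,81.59), returning to the start.

Shape 2 is a rectangle drawn with `<polygon>`. Its stroke #000000 means engrave at S192, F2844. After flipping Y the toolpath is (31.88,99.00) → (97.68,99.00) → (97.68,45.98) → (31.88,45.98) → (31.88,99.00), returning to the start.

Shape 3 is a circle drawn with `<circle>`. Its stroke #ff0000 means score at S672, F1936. After flipping Y the toolpath is (136.99,72.60) → (124.87,101.87) → (95.60,113.99) → (66.33,101.87) → (54.21,72.60) → (66.33,43.33) → (95.60,31.21) → (124.87,43.33) → (136.99,72.60), returning to the start.

Shape 4 is a line segment drawn with `<path>`. Its stroke #000000 means engrave at S192, F2844. After flipping Y the toolpath is (81.70,196.41) → (70.11,79.06).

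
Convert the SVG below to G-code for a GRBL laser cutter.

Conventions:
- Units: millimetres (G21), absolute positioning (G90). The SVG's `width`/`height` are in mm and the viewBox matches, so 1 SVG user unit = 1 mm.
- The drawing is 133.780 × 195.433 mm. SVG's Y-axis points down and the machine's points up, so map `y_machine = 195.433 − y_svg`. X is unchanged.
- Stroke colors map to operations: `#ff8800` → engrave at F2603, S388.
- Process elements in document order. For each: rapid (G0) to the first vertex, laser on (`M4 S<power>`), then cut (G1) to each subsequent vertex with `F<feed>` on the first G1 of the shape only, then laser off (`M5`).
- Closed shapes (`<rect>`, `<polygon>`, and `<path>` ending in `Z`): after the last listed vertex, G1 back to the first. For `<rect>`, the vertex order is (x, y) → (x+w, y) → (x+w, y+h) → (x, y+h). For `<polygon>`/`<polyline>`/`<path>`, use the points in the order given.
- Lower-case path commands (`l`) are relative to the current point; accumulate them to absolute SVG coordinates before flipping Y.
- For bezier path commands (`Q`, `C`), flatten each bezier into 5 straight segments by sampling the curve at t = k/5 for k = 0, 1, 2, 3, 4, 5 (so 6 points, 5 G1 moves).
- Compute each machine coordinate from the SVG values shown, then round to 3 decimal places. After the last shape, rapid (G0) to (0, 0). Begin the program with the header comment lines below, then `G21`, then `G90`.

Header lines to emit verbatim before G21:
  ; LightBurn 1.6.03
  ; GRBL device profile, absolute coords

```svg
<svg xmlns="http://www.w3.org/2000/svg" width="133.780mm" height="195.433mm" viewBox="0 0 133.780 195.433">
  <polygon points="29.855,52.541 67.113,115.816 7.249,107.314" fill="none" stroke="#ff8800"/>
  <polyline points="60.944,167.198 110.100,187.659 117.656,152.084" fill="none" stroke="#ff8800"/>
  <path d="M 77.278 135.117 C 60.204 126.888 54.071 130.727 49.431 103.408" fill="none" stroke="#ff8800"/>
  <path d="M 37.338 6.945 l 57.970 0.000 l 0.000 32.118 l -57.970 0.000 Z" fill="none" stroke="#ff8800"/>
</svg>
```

; LightBurn 1.6.03
; GRBL device profile, absolute coords
G21
G90
G0 X29.855 Y142.892
M4 S388
G1 X67.113 Y79.617 F2603
G1 X7.249 Y88.119
G1 X29.855 Y142.892
M5
G0 X60.944 Y28.235
M4 S388
G1 X110.100 Y7.774 F2603
G1 X117.656 Y43.349
M5
G0 X77.278 Y60.316
M4 S388
G1 X68.271 Y64.151 F2603
G1 X61.436 Y67.165
G1 X56.320 Y71.432
G1 X52.470 Y79.027
G1 X49.431 Y92.025
M5
G0 X37.338 Y188.488
M4 S388
G1 X95.308 Y188.488 F2603
G1 X95.308 Y156.370
G1 X37.338 Y156.370
G1 X37.338 Y188.488
M5
G0 X0.000 Y0.000

1 u = 1 mm; y_m = 195.433 − y.

[1] `<polygon>` closed polygon, #ff8800→engrave S388 F2603: (29.855,142.892) → (67.113,79.617) → (7.249,88.119) → (29.855,142.892) (closed)

[2] `<polyline>` open polyline, #ff8800→engrave S388 F2603: (60.944,28.235) → (110.100,7.774) → (117.656,43.349)

[3] `<path>` cubic bezier, #ff8800→engrave S388 F2603: (77.278,60.316) → (68.271,64.151) → (61.436,67.165) → (56.320,71.432) → (52.470,79.027) → (49.431,92.025)

[4] `<path>` rectangle, #ff8800→engrave S388 F2603: (37.338,188.488) → (95.308,188.488) → (95.308,156.370) → (37.338,156.370) → (37.338,188.488) (closed)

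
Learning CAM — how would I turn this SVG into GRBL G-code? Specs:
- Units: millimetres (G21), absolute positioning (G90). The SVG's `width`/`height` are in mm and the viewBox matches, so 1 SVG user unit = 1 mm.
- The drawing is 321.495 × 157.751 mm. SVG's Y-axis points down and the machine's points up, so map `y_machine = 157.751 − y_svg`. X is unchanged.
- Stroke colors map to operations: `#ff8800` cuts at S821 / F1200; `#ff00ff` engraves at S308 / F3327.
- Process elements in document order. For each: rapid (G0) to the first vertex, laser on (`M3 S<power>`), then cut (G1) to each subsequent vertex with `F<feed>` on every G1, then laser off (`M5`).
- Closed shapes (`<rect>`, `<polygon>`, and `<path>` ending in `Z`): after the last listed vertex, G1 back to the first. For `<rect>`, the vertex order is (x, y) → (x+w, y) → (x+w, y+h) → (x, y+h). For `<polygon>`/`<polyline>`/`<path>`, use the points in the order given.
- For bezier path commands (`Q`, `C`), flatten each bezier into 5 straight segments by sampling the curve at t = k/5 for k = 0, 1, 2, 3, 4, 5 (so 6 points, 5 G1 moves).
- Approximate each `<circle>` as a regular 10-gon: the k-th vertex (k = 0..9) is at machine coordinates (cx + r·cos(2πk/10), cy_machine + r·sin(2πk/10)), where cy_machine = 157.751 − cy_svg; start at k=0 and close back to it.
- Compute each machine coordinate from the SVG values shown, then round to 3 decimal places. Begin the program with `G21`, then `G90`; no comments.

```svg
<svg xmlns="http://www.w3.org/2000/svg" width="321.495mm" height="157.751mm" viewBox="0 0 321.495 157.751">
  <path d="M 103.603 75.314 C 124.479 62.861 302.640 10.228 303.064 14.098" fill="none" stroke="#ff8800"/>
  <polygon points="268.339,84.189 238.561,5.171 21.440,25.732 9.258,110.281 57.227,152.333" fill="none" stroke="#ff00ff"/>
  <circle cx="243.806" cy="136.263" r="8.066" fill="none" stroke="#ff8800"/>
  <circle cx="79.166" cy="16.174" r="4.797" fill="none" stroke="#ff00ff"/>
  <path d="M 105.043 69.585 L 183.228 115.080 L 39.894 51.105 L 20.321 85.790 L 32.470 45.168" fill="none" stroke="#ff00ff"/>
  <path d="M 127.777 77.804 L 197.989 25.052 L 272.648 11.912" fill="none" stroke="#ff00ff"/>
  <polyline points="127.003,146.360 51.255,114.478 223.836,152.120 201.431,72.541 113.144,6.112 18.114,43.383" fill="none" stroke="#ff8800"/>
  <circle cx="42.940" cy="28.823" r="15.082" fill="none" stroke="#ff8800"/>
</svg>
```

G21
G90
G0 X103.603 Y82.437
M3 S821
G1 X132.323 Y93.957 F1200
G1 X182.710 Y110.479 F1200
G1 X238.683 Y127.363 F1200
G1 X284.161 Y139.968 F1200
G1 X303.064 Y143.653 F1200
M5
G0 X268.339 Y73.562
M3 S308
G1 X238.561 Y152.580 F3327
G1 X21.440 Y132.019 F3327
G1 X9.258 Y47.470 F3327
G1 X57.227 Y5.418 F3327
G1 X268.339 Y73.562 F3327
M5
G0 X251.872 Y21.488
M3 S821
G1 X250.332 Y26.229 F1200
G1 X246.299 Y29.159 F1200
G1 X241.313 Y29.159 F1200
G1 X237.280 Y26.229 F1200
G1 X235.740 Y21.488 F1200
G1 X237.280 Y16.747 F1200
G1 X241.313 Y13.817 F1200
G1 X246.299 Y13.817 F1200
G1 X250.332 Y16.747 F1200
G1 X251.872 Y21.488 F1200
M5
G0 X83.963 Y141.577
M3 S308
G1 X83.047 Y144.397 F3327
G1 X80.648 Y146.139 F3327
G1 X77.684 Y146.139 F3327
G1 X75.285 Y144.397 F3327
G1 X74.369 Y141.577 F3327
G1 X75.285 Y138.757 F3327
G1 X77.684 Y137.015 F3327
G1 X80.648 Y137.015 F3327
G1 X83.047 Y138.757 F3327
G1 X83.963 Y141.577 F3327
M5
G0 X105.043 Y88.166
M3 S308
G1 X183.228 Y42.671 F3327
G1 X39.894 Y106.646 F3327
G1 X20.321 Y71.961 F3327
G1 X32.470 Y112.583 F3327
M5
G0 X127.777 Y79.947
M3 S308
G1 X197.989 Y132.699 F3327
G1 X272.648 Y145.839 F3327
M5
G0 X127.003 Y11.391
M3 S821
G1 X51.255 Y43.273 F1200
G1 X223.836 Y5.631 F1200
G1 X201.431 Y85.210 F1200
G1 X113.144 Y151.639 F1200
G1 X18.114 Y114.368 F1200
M5
G0 X58.022 Y128.928
M3 S821
G1 X55.142 Y137.793 F1200
G1 X47.601 Y143.272 F1200
G1 X38.279 Y143.272 F1200
G1 X30.738 Y137.793 F1200
G1 X27.858 Y128.928 F1200
G1 X30.738 Y120.063 F1200
G1 X38.279 Y114.584 F1200
G1 X47.601 Y114.584 F1200
G1 X55.142 Y120.063 F1200
G1 X58.022 Y128.928 F1200
M5

1 u = 1 mm; y_m = 157.751 − y.

[1] `<path>` cubic bezier, #ff8800→cut S821 F1200: (103.603,82.437) → (132.323,93.957) → (182.710,110.479) → (238.683,127.363) → (284.161,139.968) → (303.064,143.653)

[2] `<polygon>` closed polygon, #ff00ff→engrave S308 F3327: (268.339,73.562) → (238.561,152.580) → (21.440,132.019) → (9.258,47.470) → (57.227,5.418) → (268.339,73.562) (closed)

[3] `<circle>` circle, #ff8800→cut S821 F1200: (251.872,21.488) → (250.332,26.229) → (246.299,29.159) → (241.313,29.159) → (237.280,26.229) → (235.740,21.488) → (237.280,16.747) → (241.313,13.817) → (246.299,13.817) → (250.332,16.747) → (251.872,21.488) (closed)

[4] `<circle>` circle, #ff00ff→engrave S308 F3327: (83.963,141.577) → (83.047,144.397) → (80.648,146.139) → (77.684,146.139) → (75.285,144.397) → (74.369,141.577) → (75.285,138.757) → (77.684,137.015) → (80.648,137.015) → (83.047,138.757) → (83.963,141.577) (closed)

[5] `<path>` open polyline, #ff00ff→engrave S308 F3327: (105.043,88.166) → (183.228,42.671) → (39.894,106.646) → (20.321,71.961) → (32.470,112.583)

[6] `<path>` open polyline, #ff00ff→engrave S308 F3327: (127.777,79.947) → (197.989,132.699) → (272.648,145.839)

[7] `<polyline>` open polyline, #ff8800→cut S821 F1200: (127.003,11.391) → (51.255,43.273) → (223.836,5.631) → (201.431,85.210) → (113.144,151.639) → (18.114,114.368)

[8] `<circle>` circle, #ff8800→cut S821 F1200: (58.022,128.928) → (55.142,137.793) → (47.601,143.272) → (38.279,143.272) → (30.738,137.793) → (27.858,128.928) → (30.738,120.063) → (38.279,114.584) → (47.601,114.584) → (55.142,120.063) → (58.022,128.928) (closed)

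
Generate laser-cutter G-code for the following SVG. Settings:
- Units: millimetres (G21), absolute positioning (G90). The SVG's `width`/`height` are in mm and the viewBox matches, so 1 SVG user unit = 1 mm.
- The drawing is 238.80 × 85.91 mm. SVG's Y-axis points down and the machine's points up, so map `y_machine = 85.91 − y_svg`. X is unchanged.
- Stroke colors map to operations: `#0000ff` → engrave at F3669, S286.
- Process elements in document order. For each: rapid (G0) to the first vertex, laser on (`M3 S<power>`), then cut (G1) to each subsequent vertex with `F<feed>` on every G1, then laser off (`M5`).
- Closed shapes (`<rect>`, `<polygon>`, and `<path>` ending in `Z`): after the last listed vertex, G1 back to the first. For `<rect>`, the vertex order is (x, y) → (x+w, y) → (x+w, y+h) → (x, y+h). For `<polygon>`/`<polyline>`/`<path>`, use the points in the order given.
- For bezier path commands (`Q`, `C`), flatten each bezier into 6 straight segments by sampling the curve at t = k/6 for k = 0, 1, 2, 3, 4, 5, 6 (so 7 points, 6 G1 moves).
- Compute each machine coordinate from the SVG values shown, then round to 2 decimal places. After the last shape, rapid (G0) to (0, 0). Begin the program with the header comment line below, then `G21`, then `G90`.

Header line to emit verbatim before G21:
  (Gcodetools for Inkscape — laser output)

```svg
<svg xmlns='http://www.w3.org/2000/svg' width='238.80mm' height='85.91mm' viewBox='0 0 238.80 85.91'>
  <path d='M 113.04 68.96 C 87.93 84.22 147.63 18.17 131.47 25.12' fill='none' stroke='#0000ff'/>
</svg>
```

(Gcodetools for Inkscape — laser output)
G21
G90
G0 X113.04 Y16.95
M3 S286
G1 X106.81 Y15.38 F3669
G1 X110.25 Y23.08 F3669
G1 X118.90 Y35.75 F3669
G1 X128.29 Y49.12 F3669
G1 X133.97 Y58.90 F3669
G1 X131.47 Y60.79 F3669
M5
G0 X0.00 Y0.00

Since the viewBox matches the mm dimensions, user units are millimetres directly. The only transform is the Y-flip y_m = 85.91 − y_svg.

Shape 1 is a cubic bezier drawn with `<path>`. Its stroke #0000ff means engrave at S286, F3669. After flipping Y the toolpath is (113.04,16.95) → (106.81,15.38) → (110.25,23.08) → (118.90,35.75) → (128.29,49.12) → (133.97,58.90) → (131.47,60.79).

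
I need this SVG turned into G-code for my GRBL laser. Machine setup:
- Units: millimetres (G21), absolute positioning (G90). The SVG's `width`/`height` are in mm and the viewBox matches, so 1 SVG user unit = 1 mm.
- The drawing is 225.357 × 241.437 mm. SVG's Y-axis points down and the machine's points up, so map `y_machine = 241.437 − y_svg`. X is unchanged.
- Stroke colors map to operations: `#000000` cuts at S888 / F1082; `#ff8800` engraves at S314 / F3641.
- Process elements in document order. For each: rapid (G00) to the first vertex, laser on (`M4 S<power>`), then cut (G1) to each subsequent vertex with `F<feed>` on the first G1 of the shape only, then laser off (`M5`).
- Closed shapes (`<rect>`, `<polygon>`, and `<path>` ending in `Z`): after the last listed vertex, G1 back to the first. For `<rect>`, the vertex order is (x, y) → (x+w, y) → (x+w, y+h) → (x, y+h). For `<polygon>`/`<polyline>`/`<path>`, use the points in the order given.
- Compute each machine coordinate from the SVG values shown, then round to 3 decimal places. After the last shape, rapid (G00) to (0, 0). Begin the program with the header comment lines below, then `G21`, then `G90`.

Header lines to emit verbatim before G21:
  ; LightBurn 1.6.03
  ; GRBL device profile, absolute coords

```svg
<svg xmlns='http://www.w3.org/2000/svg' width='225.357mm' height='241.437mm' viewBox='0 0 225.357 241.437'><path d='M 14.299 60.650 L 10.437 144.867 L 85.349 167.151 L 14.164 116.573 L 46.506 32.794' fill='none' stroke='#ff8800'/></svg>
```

Since the viewBox matches the mm dimensions, user units are millimetres directly. The only transform is the Y-flip y_m = 241.437 − y_svg.

Shape 1 is a open polyline drawn with `<path>`. Its stroke #ff8800 means engrave at S314, F3641. After flipping Y the toolpath is (14.299,180.787) → (10.437,96.570) → (85.349,74.286) → (14.164,124.864) → (46.506,208.643).

; LightBurn 1.6.03
; GRBL device profile, absolute coords
G21
G90
G00 X14.299 Y180.787
M4 S314
G1 X10.437 Y96.570 F3641
G1 X85.349 Y74.286
G1 X14.164 Y124.864
G1 X46.506 Y208.643
M5
G00 X0.000 Y0.000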